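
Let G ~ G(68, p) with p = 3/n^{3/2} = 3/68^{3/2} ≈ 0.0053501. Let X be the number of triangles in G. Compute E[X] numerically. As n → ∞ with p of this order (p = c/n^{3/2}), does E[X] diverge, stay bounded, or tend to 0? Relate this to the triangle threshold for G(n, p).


Number of potential triangles: C(68, 3) = 50116.
Each occurs with probability p³ ≈ (0.0053501)³ ≈ 1.5313472e-07.
By linearity: E[X] = C(68, 3)·p³ ≈ 50116 · 1.5313472e-07 ≈ 0.00767.
Since α = 3/2 > 1, p = c/n^{3/2} = o(1/n) is below the triangle threshold p ~ 1/n. Asymptotically E[X] ~ (c³/6)·n^{3(1−α)} = (3³/6)·n^{-1.5} → 0, so by Markov's inequality G has no triangles w.h.p.

E[X] ≈ 0.00767; in regime p = Θ(1/n^{3/2}) E[X] tends to 0 (below the triangle threshold p ~ 1/n).


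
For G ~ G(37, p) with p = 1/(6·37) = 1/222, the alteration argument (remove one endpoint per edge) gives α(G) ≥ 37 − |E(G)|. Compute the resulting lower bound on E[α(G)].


E[|E(G)|] = C(37, 2)·p = 666 · (1/222) = 3.
E[α(G)] ≥ n − E[|E(G)|] = 37 − 3 = 34.
Numerically: ≈ 34.00000.
(This is only a lower bound; the true E[α(G)] may be larger.)

E[α(G)] ≥ 34 ≈ 34.00000.


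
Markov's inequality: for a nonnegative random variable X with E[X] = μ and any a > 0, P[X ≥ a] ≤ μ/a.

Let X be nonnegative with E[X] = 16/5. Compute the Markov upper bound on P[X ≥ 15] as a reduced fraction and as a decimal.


μ = E[X] = 16/5, a = 15.
Markov: P[X ≥ 15] ≤ μ/a = (16/5)/15 = 16/75.
Numerically: ≈ 0.213333.
(Since a = 15 > μ = 3.200000, the bound 16/75 is < 1 and informative.)

P[X ≥ 15] ≤ 16/75 ≈ 0.213333.


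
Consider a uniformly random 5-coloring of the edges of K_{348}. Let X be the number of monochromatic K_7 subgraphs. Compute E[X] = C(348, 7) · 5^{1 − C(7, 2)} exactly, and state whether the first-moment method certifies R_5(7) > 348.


E[X] = C(348, 7) · 5^{1 − 21} = 115412286408552 · 5^{−20} = 115412286408552/95367431640625.
As a reduced fraction: E[X] = 115412286408552/95367431640625 ≈ 1.2101855.
Is E[X] < 1? NO.
Since E[X] ≥ 1, the first-moment bound is inconclusive at n = 348; it does NOT by itself certify R_5(7) > 348.

E[X] = 115412286408552/95367431640625 ≈ 1.2101855; E[X] ≥ 1; first-moment method inconclusive here.


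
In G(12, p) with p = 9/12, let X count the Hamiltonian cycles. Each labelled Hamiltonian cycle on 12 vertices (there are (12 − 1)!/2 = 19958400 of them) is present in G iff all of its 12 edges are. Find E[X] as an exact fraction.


K_12 has (12 − 1)!/2 = 19958400 labelled Hamiltonian cycles.
For each such Hamiltonian cycle H, let X_H = 1 if all 12 edges of H are present in G. Then P[X_H = 1] = p^{12} = (3/4)^{12} = 531441/16777216.
Summing the indicators: E[X] = Σ_H E[X_H] = 19958400 · p^{12} = 19958400 · 531441/16777216 = 82864937925/131072.
Numerically: E[X] ≈ 632209.

E[X] = 19958400 · (3/4)^{12} = 82864937925/131072 ≈ 632209.


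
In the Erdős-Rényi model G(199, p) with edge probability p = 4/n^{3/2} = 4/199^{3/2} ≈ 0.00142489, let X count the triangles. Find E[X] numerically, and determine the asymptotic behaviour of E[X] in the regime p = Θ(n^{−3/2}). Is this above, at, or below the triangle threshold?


Number of potential triangles: C(199, 3) = 1293699.
Each occurs with probability p³ ≈ (0.00142489)³ ≈ 2.89295135e-09.
By linearity: E[X] = C(199, 3)·p³ ≈ 1293699 · 2.89295135e-09 ≈ 0.003743.
Since α = 3/2 > 1, p = c/n^{3/2} = o(1/n) is below the triangle threshold p ~ 1/n. Asymptotically E[X] ~ (c³/6)·n^{3(1−α)} = (4³/6)·n^{-1.5} → 0, so by Markov's inequality G has no triangles w.h.p.

E[X] ≈ 0.003743; in regime p = Θ(1/n^{3/2}) E[X] tends to 0 (below the triangle threshold p ~ 1/n).


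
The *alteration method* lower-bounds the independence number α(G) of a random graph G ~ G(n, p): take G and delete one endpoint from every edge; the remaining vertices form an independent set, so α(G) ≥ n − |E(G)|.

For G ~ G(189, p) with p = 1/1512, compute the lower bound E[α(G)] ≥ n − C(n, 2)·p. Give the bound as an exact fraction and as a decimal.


E[|E(G)|] = C(189, 2)·p = 17766 · (1/1512) = 47/4.
E[α(G)] ≥ n − E[|E(G)|] = 189 − 47/4 = 709/4.
Numerically: ≈ 177.250.
(This is only a lower bound; the true E[α(G)] may be larger.)

E[α(G)] ≥ 709/4 ≈ 177.250.


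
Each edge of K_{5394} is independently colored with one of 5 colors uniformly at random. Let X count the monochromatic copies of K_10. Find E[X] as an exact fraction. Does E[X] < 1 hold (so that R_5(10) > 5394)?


E[X] = C(5394, 10) · 5^{1 − 45} = 5697982524930156243149785372878 · 5^{−44} = 5697982524930156243149785372878/5684341886080801486968994140625.
As a reduced fraction: E[X] = 5697982524930156243149785372878/5684341886080801486968994140625 ≈ 1.002400.
Is E[X] < 1? NO.
Since E[X] ≥ 1, the first-moment bound is inconclusive at n = 5394; it does NOT by itself certify R_5(10) > 5394.

E[X] = 5697982524930156243149785372878/5684341886080801486968994140625 ≈ 1.002400; E[X] ≥ 1; first-moment method inconclusive here.


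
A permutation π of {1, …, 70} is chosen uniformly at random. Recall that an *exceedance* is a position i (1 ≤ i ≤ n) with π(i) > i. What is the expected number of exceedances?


Write X = Σ_{i=1}^{70} X_i, where X_i = 1_{π(i) > i}.
For each fixed i, π(i) is uniform over {1, …, 70} (marginal of a uniform permutation), so P[π(i) > i] = (n − i)/n. Summing: Σ_{i=1}^{70} (n − i)/n = (0 + 1 + … + 69)/70 = 70(70 − 1)/(2·70) = (70 − 1)/2.
Hence E[X] = Σ_{i=1}^{70} (70 − i)/70 = 69/2 ≈ 34.500000.

E[X] = 69/2 = 34.500000.


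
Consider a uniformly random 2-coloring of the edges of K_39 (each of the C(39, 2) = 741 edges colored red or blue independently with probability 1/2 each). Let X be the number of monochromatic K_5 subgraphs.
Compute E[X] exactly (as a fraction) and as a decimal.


Let X = Σ_S X_S over the C(39, 5) = 575757 subsets S of size 5, where X_S = 1 if the K_5 on S is monochromatic.
For a fixed S, the K_5 on S has C(5, 2) = 10 edges. P[all 10 edges red] = (1/2)^10, and likewise for blue, so P[monochromatic] = 2·(1/2)^10 = 2^{1 − 10} = 1/512.
Summing: E[X] = C(39, 5) · 2^{1 − 10} = 575757 · 1/512 = 575757/512.
Numerically: E[X] ≈ 1124.5254.

E[X] = C(39,5)·2^(1−C(5,2)) = 575757/512 ≈ 1124.5254.


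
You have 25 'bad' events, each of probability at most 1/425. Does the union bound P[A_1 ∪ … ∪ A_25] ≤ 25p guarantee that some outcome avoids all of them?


Union bound: P[∪_{i=1}^{25} A_i] ≤ Σ_i P[A_i] ≤ 25·p = 25·(1/425) = 1/17.
Numerically: 1/17 ≈ 0.0588.
Is 1/17 < 1? YES.
Since P[∪ A_i] ≤ 1/17 < 1, the complement has P[∩ A_i^c] ≥ 1 − 1/17 = 16/17 > 0, so some outcome avoids every A_i.

25·p = 1/17 ≈ 0.0588; existence CERTIFIED by the union bound.


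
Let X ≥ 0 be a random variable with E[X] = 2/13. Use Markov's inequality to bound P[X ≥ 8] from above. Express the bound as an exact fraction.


μ = E[X] = 2/13, a = 8.
Markov: P[X ≥ 8] ≤ μ/a = (2/13)/8 = 1/52.
Numerically: ≈ 0.019231.
(Since a = 8 > μ = 0.153846, the bound 1/52 is < 1 and informative.)

P[X ≥ 8] ≤ 1/52 ≈ 0.019231.


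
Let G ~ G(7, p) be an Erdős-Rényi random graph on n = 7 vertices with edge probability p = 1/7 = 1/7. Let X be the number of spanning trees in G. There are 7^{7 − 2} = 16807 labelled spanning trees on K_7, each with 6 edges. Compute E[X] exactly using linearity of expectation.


K_7 has 7^{7 − 2} = 16807 labelled spanning trees.
For each such spanning tree H, let X_H = 1 if all 6 edges of H are present in G. Then P[X_H = 1] = p^{6} = (1/7)^{6} = 1/117649.
By linearity of expectation: E[X] = Σ_H E[X_H] = 16807 · p^{6} = 16807 · 1/117649 = 1/7.
Numerically: E[X] ≈ 0.1429.

E[X] = 16807 · (1/7)^{6} = 1/7 ≈ 0.1429.


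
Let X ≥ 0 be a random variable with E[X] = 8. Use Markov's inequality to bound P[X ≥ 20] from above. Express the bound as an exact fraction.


μ = E[X] = 8, a = 20.
Markov: P[X ≥ 20] ≤ μ/a = (8)/20 = 2/5.
Numerically: ≈ 0.40000.
(Since a = 20 > μ = 8.00000, the bound 2/5 is < 1 and informative.)

P[X ≥ 20] ≤ 2/5 ≈ 0.40000.


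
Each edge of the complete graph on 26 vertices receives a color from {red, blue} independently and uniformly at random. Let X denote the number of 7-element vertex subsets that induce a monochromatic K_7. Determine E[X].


Let X = Σ_S X_S over the C(26, 7) = 657800 subsets S of size 7, where X_S = 1 if the K_7 on S is monochromatic.
For a fixed S, the K_7 on S has C(7, 2) = 21 edges. P[all 21 edges red] = (1/2)^21, and likewise for blue, so P[monochromatic] = 2·(1/2)^21 = 2^{1 − 21} = 1/1048576.
Summing: E[X] = C(26, 7) · 2^{1 − 21} = 657800 · 1/1048576 = 82225/131072.
Numerically: E[X] ≈ 0.627.

E[X] = C(26,7)·2^(1−C(7,2)) = 82225/131072 ≈ 0.627.


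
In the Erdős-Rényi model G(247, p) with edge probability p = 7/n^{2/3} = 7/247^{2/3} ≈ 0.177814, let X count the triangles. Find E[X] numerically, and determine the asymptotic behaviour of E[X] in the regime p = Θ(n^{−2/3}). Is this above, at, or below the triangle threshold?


Number of potential triangles: C(247, 3) = 2481115.
Each occurs with probability p³ ≈ (0.177814)³ ≈ 5.62212133e-03.
By linearity: E[X] = C(247, 3)·p³ ≈ 2481115 · 5.62212133e-03 ≈ 13949.129555.
Since α = 2/3 < 1, p = c/n^{2/3} ≫ 1/n is above the triangle threshold p ~ 1/n. Asymptotically E[X] ~ (c³/6)·n^{3(1−α)} = (7³/6)·n^{1} → ∞; triangles are abundant w.h.p.

E[X] ≈ 13949.129555; in regime p = Θ(1/n^{2/3}) E[X] diverges (above the triangle threshold p ~ 1/n).


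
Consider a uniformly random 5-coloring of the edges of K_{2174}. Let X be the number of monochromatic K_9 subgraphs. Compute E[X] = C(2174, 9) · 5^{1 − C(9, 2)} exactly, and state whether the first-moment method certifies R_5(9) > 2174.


E[X] = C(2174, 9) · 5^{1 − 36} = 2940165687188920530702934 · 5^{−35} = 2940165687188920530702934/2910383045673370361328125.
As a reduced fraction: E[X] = 2940165687188920530702934/2910383045673370361328125 ≈ 1.010233.
Is E[X] < 1? NO.
Since E[X] ≥ 1, the first-moment bound is inconclusive at n = 2174; it does NOT by itself certify R_5(9) > 2174.

E[X] = 2940165687188920530702934/2910383045673370361328125 ≈ 1.010233; E[X] ≥ 1; first-moment method inconclusive here.


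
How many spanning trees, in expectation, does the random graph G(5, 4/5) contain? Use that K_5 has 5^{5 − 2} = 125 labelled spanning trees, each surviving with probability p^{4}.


K_5 has 5^{5 − 2} = 125 labelled spanning trees.
For each such spanning tree H, let X_H = 1 if all 4 edges of H are present in G. Then P[X_H = 1] = p^{4} = (4/5)^{4} = 256/625.
Summing the indicators: E[X] = Σ_H E[X_H] = 125 · p^{4} = 125 · 256/625 = 256/5.
Numerically: E[X] ≈ 51.2.

E[X] = 125 · (4/5)^{4} = 256/5 ≈ 51.2.


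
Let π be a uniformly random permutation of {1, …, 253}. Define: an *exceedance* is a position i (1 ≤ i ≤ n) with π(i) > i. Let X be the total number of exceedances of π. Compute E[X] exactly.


Write X = Σ_{i=1}^{253} X_i, where X_i = 1_{π(i) > i}.
For each fixed i, π(i) is uniform over {1, …, 253} (marginal of a uniform permutation), so P[π(i) > i] = (n − i)/n. Summing: Σ_{i=1}^{253} (n − i)/n = (0 + 1 + … + 252)/253 = 253(253 − 1)/(2·253) = (253 − 1)/2.
Hence E[X] = Σ_{i=1}^{253} (253 − i)/253 = 126 ≈ 126.00000.

E[X] = 126 = 126.00000.


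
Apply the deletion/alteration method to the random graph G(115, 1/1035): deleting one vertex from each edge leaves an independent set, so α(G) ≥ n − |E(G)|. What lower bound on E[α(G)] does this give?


E[|E(G)|] = C(115, 2)·p = 6555 · (1/1035) = 19/3.
E[α(G)] ≥ n − E[|E(G)|] = 115 − 19/3 = 326/3.
Numerically: ≈ 108.6667.
(This is only a lower bound; the true E[α(G)] may be larger.)

E[α(G)] ≥ 326/3 ≈ 108.6667.


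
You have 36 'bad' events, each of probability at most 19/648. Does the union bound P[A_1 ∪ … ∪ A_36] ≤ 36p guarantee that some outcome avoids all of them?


Union bound: P[∪_{i=1}^{36} A_i] ≤ Σ_i P[A_i] ≤ 36·p = 36·(19/648) = 19/18.
Numerically: 19/18 ≈ 1.0555556.
Is 19/18 < 1? NO.
Since the bound 19/18 is ≥ 1, the union bound is uninformative here; it does NOT by itself certify existence.

36·p = 19/18 ≈ 1.0555556; existence NOT certified by the union bound.


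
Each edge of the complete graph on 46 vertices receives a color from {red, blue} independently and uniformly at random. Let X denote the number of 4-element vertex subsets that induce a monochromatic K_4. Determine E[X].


Let X = Σ_S X_S over the C(46, 4) = 163185 subsets S of size 4, where X_S = 1 if the K_4 on S is monochromatic.
For a fixed S, the K_4 on S has C(4, 2) = 6 edges. P[all 6 edges red] = (1/2)^6, and likewise for blue, so P[monochromatic] = 2·(1/2)^6 = 2^{1 − 6} = 1/32.
By linearity: E[X] = C(46, 4) · 2^{1 − 6} = 163185 · 1/32 = 163185/32.
Numerically: E[X] ≈ 5099.5312.

E[X] = C(46,4)·2^(1−C(4,2)) = 163185/32 ≈ 5099.5312.


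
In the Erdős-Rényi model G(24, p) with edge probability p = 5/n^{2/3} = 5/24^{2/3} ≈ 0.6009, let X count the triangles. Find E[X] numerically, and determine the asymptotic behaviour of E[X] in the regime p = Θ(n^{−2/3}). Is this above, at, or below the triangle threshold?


Number of potential triangles: C(24, 3) = 2024.
Each occurs with probability p³ ≈ (0.6009)³ ≈ 2.170139e-01.
By linearity: E[X] = C(24, 3)·p³ ≈ 2024 · 2.170139e-01 ≈ 439.2361.
Since α = 2/3 < 1, p = c/n^{2/3} ≫ 1/n is above the triangle threshold p ~ 1/n. Asymptotically E[X] ~ (c³/6)·n^{3(1−α)} = (5³/6)·n^{1} → ∞; triangles are abundant w.h.p.

E[X] ≈ 439.2361; in regime p = Θ(1/n^{2/3}) E[X] diverges (above the triangle threshold p ~ 1/n).


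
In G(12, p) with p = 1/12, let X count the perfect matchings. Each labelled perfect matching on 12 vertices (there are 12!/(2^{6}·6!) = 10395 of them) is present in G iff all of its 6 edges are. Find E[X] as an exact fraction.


K_12 has 12!/(2^{6}·6!) = 10395 labelled perfect matchings.
For each such perfect matching H, let X_H = 1 if all 6 edges of H are present in G. Then P[X_H = 1] = p^{6} = (1/12)^{6} = 1/2985984.
By linearity: E[X] = Σ_H E[X_H] = 10395 · p^{6} = 10395 · 1/2985984 = 385/110592.
Numerically: E[X] ≈ 0.00348.

E[X] = 10395 · (1/12)^{6} = 385/110592 ≈ 0.00348.


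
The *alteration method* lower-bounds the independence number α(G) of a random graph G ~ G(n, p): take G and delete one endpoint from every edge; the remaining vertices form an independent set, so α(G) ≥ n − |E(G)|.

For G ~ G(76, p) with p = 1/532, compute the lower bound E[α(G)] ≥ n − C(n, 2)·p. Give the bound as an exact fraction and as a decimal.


E[|E(G)|] = C(76, 2)·p = 2850 · (1/532) = 75/14.
E[α(G)] ≥ n − E[|E(G)|] = 76 − 75/14 = 989/14.
Numerically: ≈ 70.6429.
(This is only a lower bound; the true E[α(G)] may be larger.)

E[α(G)] ≥ 989/14 ≈ 70.6429.


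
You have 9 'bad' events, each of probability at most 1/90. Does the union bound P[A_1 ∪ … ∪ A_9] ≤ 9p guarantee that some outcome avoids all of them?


Union bound: P[∪_{i=1}^{9} A_i] ≤ Σ_i P[A_i] ≤ 9·p = 9·(1/90) = 1/10.
Numerically: 1/10 ≈ 0.100.
Is 1/10 < 1? YES.
Since P[∪ A_i] ≤ 1/10 < 1, the complement has P[∩ A_i^c] ≥ 1 − 1/10 = 9/10 > 0, so some outcome avoids every A_i.

9·p = 1/10 ≈ 0.100; existence CERTIFIED by the union bound.


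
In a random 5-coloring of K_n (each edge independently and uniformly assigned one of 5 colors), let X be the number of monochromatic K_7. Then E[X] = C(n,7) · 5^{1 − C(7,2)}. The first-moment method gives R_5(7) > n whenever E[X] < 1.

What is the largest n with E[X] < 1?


We need C(n, 7) · 5^{1 − 21} < 1, i.e. C(n, 7) < 5^{21 − 1} = 95367431640625.
Check values of n near the boundary:
  n = 335: C(335, 7) = 88202498238195; 88202498238195 < 95367431640625? YES
  n = 336: C(336, 7) = 90079147136880; 90079147136880 < 95367431640625? YES
  n = 337: C(337, 7) = 91989916924632; 91989916924632 < 95367431640625? YES
  n = 338: C(338, 7) = 93935323022736; 93935323022736 < 95367431640625? YES
  n = 339: C(339, 7) = 95915887062372; 95915887062372 < 95367431640625? NO
  n = 340: C(340, 7) = 97932136940560; 97932136940560 < 95367431640625? NO
  n = 341: C(341, 7) = 99984606876440; 99984606876440 < 95367431640625? NO
The largest n with C(n, 7) < 95367431640625 is n = 338 (where E[X] = 93935323022736/95367431640625 ≈ 0.984983). Hence R_5(7) > 338, i.e. R_5(7) ≥ 339.

Largest n = 338; hence R_5(7) > 338.


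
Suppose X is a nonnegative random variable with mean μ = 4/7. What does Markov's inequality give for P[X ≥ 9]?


μ = E[X] = 4/7, a = 9.
Markov: P[X ≥ 9] ≤ μ/a = (4/7)/9 = 4/63.
Numerically: ≈ 0.0635.
(Since a = 9 > μ = 0.5714, the bound 4/63 is < 1 and informative.)

P[X ≥ 9] ≤ 4/63 ≈ 0.0635.


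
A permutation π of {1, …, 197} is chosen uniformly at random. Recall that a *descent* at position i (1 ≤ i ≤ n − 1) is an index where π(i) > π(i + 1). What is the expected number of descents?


Write X = Σ X_I over i = 1, …, 196, with X_I the indicator of one descent.
There are 196 indicators.
For each fixed i, the pair (π(i), π(i+1)) is a uniformly random ordered pair of distinct values from {1, …, 197}; by symmetry P[π(i) > π(i+1)] = 1/2.
By linearity: E[X] = 196 · (1/2) = (197 − 1) · (1/2) = 98 ≈ 98.00000.

E[X] = 98 = 98.00000.


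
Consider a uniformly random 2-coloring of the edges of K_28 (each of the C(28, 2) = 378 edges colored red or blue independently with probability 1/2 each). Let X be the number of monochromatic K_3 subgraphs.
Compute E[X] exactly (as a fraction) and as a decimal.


Let X = Σ_S X_S over the C(28, 3) = 3276 subsets S of size 3, where X_S = 1 if the K_3 on S is monochromatic.
For a fixed S, the K_3 on S has C(3, 2) = 3 edges. P[all 3 edges red] = (1/2)^3, and likewise for blue, so P[monochromatic] = 2·(1/2)^3 = 2^{1 − 3} = 1/4.
By linearity: E[X] = C(28, 3) · 2^{1 − 3} = 3276 · 1/4 = 819.
Numerically: E[X] ≈ 819.000.

E[X] = C(28,3)·2^(1−C(3,2)) = 819 ≈ 819.000.


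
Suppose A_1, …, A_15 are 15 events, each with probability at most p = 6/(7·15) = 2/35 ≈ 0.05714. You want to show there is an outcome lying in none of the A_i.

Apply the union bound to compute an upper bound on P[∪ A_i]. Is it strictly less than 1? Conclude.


Union bound: P[∪_{i=1}^{15} A_i] ≤ Σ_i P[A_i] ≤ 15·p = 15·(2/35) = 6/7.
Numerically: 6/7 ≈ 0.85714.
Is 6/7 < 1? YES.
Since P[∪ A_i] ≤ 6/7 < 1, the complement has P[∩ A_i^c] ≥ 1 − 6/7 = 1/7 > 0, so some outcome avoids every A_i.

15·p = 6/7 ≈ 0.85714; existence CERTIFIED by the union bound.


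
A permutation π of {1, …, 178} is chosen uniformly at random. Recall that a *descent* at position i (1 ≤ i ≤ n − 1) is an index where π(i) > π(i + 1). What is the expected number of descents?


Write X = Σ X_I over i = 1, …, 177, with X_I the indicator of one descent.
There are 177 indicators.
For each fixed i, the pair (π(i), π(i+1)) is a uniformly random ordered pair of distinct values from {1, …, 178}; by symmetry P[π(i) > π(i+1)] = 1/2.
By linearity: E[X] = 177 · (1/2) = (178 − 1) · (1/2) = 177/2 ≈ 88.500000.

E[X] = 177/2 = 88.500000.


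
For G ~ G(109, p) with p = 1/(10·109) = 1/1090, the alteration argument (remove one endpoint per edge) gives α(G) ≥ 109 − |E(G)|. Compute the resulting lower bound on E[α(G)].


E[|E(G)|] = C(109, 2)·p = 5886 · (1/1090) = 27/5.
E[α(G)] ≥ n − E[|E(G)|] = 109 − 27/5 = 518/5.
Numerically: ≈ 103.60000.
(This is only a lower bound; the true E[α(G)] may be larger.)

E[α(G)] ≥ 518/5 ≈ 103.60000.


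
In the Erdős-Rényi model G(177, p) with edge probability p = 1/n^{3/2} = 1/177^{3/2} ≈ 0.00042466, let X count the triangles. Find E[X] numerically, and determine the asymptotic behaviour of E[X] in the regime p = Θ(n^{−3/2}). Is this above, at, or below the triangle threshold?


Number of potential triangles: C(177, 3) = 908600.
Each occurs with probability p³ ≈ (0.00042466)³ ≈ 7.6580871e-11.
By linearity: E[X] = C(177, 3)·p³ ≈ 908600 · 7.6580871e-11 ≈ 0.00007.
Since α = 3/2 > 1, p = c/n^{3/2} = o(1/n) is below the triangle threshold p ~ 1/n. Asymptotically E[X] ~ (c³/6)·n^{3(1−α)} = (1³/6)·n^{-1.5} → 0, so by Markov's inequality G has no triangles w.h.p.

E[X] ≈ 0.00007; in regime p = Θ(1/n^{3/2}) E[X] tends to 0 (below the triangle threshold p ~ 1/n).


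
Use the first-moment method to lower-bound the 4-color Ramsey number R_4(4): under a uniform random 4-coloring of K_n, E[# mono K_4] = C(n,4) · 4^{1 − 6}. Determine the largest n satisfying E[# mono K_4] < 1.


We need C(n, 4) · 4^{1 − 6} < 1, i.e. C(n, 4) < 4^{6 − 1} = 1024.
Check values of n near the boundary:
  n = 10: C(10, 4) = 210; 210 < 1024? YES
  n = 11: C(11, 4) = 330; 330 < 1024? YES
  n = 12: C(12, 4) = 495; 495 < 1024? YES
  n = 13: C(13, 4) = 715; 715 < 1024? YES
  n = 14: C(14, 4) = 1001; 1001 < 1024? YES
  n = 15: C(15, 4) = 1365; 1365 < 1024? NO
  n = 16: C(16, 4) = 1820; 1820 < 1024? NO
  n = 17: C(17, 4) = 2380; 2380 < 1024? NO
The largest n with C(n, 4) < 1024 is n = 14 (where E[X] = 1001/1024 ≈ 0.9775391). Hence R_4(4) > 14, i.e. R_4(4) ≥ 15.

Largest n = 14; hence R_4(4) > 14.


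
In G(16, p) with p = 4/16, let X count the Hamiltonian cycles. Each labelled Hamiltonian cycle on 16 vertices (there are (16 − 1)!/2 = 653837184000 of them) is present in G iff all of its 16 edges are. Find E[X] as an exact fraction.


K_16 has (16 − 1)!/2 = 653837184000 labelled Hamiltonian cycles.
For each such Hamiltonian cycle H, let X_H = 1 if all 16 edges of H are present in G. Then P[X_H = 1] = p^{16} = (1/4)^{16} = 1/4294967296.
By linearity of expectation: E[X] = Σ_H E[X_H] = 653837184000 · p^{16} = 653837184000 · 1/4294967296 = 638512875/4194304.
Numerically: E[X] ≈ 152.2.

E[X] = 653837184000 · (1/4)^{16} = 638512875/4194304 ≈ 152.2.


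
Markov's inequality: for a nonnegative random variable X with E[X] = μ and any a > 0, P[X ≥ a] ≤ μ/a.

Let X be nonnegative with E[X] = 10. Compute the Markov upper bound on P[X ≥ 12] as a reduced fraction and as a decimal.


μ = E[X] = 10, a = 12.
Markov: P[X ≥ 12] ≤ μ/a = (10)/12 = 5/6.
Numerically: ≈ 0.8333.
(Since a = 12 > μ = 10.0000, the bound 5/6 is < 1 and informative.)

P[X ≥ 12] ≤ 5/6 ≈ 0.8333.


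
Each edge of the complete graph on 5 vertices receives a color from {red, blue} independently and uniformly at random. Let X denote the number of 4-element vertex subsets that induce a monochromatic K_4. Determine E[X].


Let X = Σ_S X_S over the C(5, 4) = 5 subsets S of size 4, where X_S = 1 if the K_4 on S is monochromatic.
For a fixed S, the K_4 on S has C(4, 2) = 6 edges. P[all 6 edges red] = (1/2)^6, and likewise for blue, so P[monochromatic] = 2·(1/2)^6 = 2^{1 − 6} = 1/32.
By linearity: E[X] = C(5, 4) · 2^{1 − 6} = 5 · 1/32 = 5/32.
Numerically: E[X] ≈ 0.156250.

E[X] = C(5,4)·2^(1−C(4,2)) = 5/32 ≈ 0.156250.


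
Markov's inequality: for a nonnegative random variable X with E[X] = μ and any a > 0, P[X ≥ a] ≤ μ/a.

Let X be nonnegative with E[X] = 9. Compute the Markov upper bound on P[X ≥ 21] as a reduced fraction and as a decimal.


μ = E[X] = 9, a = 21.
Markov: P[X ≥ 21] ≤ μ/a = (9)/21 = 3/7.
Numerically: ≈ 0.4286.
(Since a = 21 > μ = 9.0000, the bound 3/7 is < 1 and informative.)

P[X ≥ 21] ≤ 3/7 ≈ 0.4286.


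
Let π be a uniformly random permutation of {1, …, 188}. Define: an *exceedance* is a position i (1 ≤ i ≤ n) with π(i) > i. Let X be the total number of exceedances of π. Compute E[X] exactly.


Write X = Σ_{i=1}^{188} X_i, where X_i = 1_{π(i) > i}.
For each fixed i, π(i) is uniform over {1, …, 188} (marginal of a uniform permutation), so P[π(i) > i] = (n − i)/n. Summing: Σ_{i=1}^{188} (n − i)/n = (0 + 1 + … + 187)/188 = 188(188 − 1)/(2·188) = (188 − 1)/2.
Hence E[X] = Σ_{i=1}^{188} (188 − i)/188 = 187/2 ≈ 93.50000.

E[X] = 187/2 = 93.50000.


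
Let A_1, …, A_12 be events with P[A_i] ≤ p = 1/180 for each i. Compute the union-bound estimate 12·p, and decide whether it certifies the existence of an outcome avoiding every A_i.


Union bound: P[∪_{i=1}^{12} A_i] ≤ Σ_i P[A_i] ≤ 12·p = 12·(1/180) = 1/15.
Numerically: 1/15 ≈ 0.0666667.
Is 1/15 < 1? YES.
Since P[∪ A_i] ≤ 1/15 < 1, the complement has P[∩ A_i^c] ≥ 1 − 1/15 = 14/15 > 0, so some outcome avoids every A_i.

12·p = 1/15 ≈ 0.0666667; existence CERTIFIED by the union bound.


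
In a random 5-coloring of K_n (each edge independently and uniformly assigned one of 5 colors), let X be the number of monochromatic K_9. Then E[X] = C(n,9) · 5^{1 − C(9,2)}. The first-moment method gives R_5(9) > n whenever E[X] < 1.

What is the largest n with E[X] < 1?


We need C(n, 9) · 5^{1 − 36} < 1, i.e. C(n, 9) < 5^{36 − 1} = 2910383045673370361328125.
Check values of n near the boundary:
  n = 2166: C(2166, 9) = 2844037944203015677277940; 2844037944203015677277940 < 2910383045673370361328125? YES
  n = 2167: C(2167, 9) = 2855899084841489792706810; 2855899084841489792706810 < 2910383045673370361328125? YES
  n = 2168: C(2168, 9) = 2867804175977929537095120; 2867804175977929537095120 < 2910383045673370361328125? YES
  n = 2169: C(2169, 9) = 2879753360044504243499683; 2879753360044504243499683 < 2910383045673370361328125? YES
  n = 2170: C(2170, 9) = 2891746779868845075610510; 2891746779868845075610510 < 2910383045673370361328125? YES
  n = 2171: C(2171, 9) = 2903784578674959601827205; 2903784578674959601827205 < 2910383045673370361328125? YES
  n = 2172: C(2172, 9) = 2915866900084148060642020; 2915866900084148060642020 < 2910383045673370361328125? NO
  n = 2173: C(2173, 9) = 2927993888115921319674265; 2927993888115921319674265 < 2910383045673370361328125? NO
The largest n with C(n, 9) < 2910383045673370361328125 is n = 2171 (where E[X] = 580756915734991920365441/582076609134674072265625 ≈ 0.998). Hence R_5(9) > 2171, i.e. R_5(9) ≥ 2172.

Largest n = 2171; hence R_5(9) > 2171.


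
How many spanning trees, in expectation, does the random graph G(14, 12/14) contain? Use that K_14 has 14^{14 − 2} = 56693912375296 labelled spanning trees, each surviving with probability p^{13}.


K_14 has 14^{14 − 2} = 56693912375296 labelled spanning trees.
For each such spanning tree H, let X_H = 1 if all 13 edges of H are present in G. Then P[X_H = 1] = p^{13} = (6/7)^{13} = 13060694016/96889010407.
Summing the indicators: E[X] = Σ_H E[X_H] = 56693912375296 · p^{13} = 56693912375296 · 13060694016/96889010407 = 53496602689536/7.
Numerically: E[X] ≈ 7.64237e+12.

E[X] = 56693912375296 · (6/7)^{13} = 53496602689536/7 ≈ 7.64237e+12.


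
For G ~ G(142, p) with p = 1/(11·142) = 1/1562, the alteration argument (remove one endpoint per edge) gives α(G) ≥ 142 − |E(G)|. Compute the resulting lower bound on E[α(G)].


E[|E(G)|] = C(142, 2)·p = 10011 · (1/1562) = 141/22.
E[α(G)] ≥ n − E[|E(G)|] = 142 − 141/22 = 2983/22.
Numerically: ≈ 135.59091.
(This is only a lower bound; the true E[α(G)] may be larger.)

E[α(G)] ≥ 2983/22 ≈ 135.59091.


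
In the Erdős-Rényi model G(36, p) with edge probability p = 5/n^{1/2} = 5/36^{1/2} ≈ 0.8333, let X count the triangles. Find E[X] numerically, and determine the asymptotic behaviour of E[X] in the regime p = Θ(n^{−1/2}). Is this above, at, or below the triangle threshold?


Number of potential triangles: C(36, 3) = 7140.
Each occurs with probability p³ ≈ (0.8333)³ ≈ 5.787037e-01.
By linearity: E[X] = C(36, 3)·p³ ≈ 7140 · 5.787037e-01 ≈ 4131.9444.
Since α = 1/2 < 1, p = c/n^{1/2} ≫ 1/n is above the triangle threshold p ~ 1/n. Asymptotically E[X] ~ (c³/6)·n^{3(1−α)} = (5³/6)·n^{1.5} → ∞; triangles are abundant w.h.p.

E[X] ≈ 4131.9444; in regime p = Θ(1/n^{1/2}) E[X] diverges (above the triangle threshold p ~ 1/n).


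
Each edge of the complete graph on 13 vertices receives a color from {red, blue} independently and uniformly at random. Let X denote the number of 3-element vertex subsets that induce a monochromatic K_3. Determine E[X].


Let X = Σ_S X_S over the C(13, 3) = 286 subsets S of size 3, where X_S = 1 if the K_3 on S is monochromatic.
For a fixed S, the K_3 on S has C(3, 2) = 3 edges. P[all 3 edges red] = (1/2)^3, and likewise for blue, so P[monochromatic] = 2·(1/2)^3 = 2^{1 − 3} = 1/4.
Summing: E[X] = C(13, 3) · 2^{1 − 3} = 286 · 1/4 = 143/2.
Numerically: E[X] ≈ 71.5000.

E[X] = C(13,3)·2^(1−C(3,2)) = 143/2 ≈ 71.5000.


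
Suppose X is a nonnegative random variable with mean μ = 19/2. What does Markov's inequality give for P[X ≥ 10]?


μ = E[X] = 19/2, a = 10.
Markov: P[X ≥ 10] ≤ μ/a = (19/2)/10 = 19/20.
Numerically: ≈ 0.950.
(Since a = 10 > μ = 9.500, the bound 19/20 is < 1 and informative.)

P[X ≥ 10] ≤ 19/20 ≈ 0.950.


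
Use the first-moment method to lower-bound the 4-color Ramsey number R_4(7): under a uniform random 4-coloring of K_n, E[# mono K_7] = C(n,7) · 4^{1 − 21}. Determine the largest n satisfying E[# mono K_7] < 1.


We need C(n, 7) · 4^{1 − 21} < 1, i.e. C(n, 7) < 4^{21 − 1} = 1099511627776.
Check values of n near the boundary:
  n = 178: C(178, 7) = 996867063280; 996867063280 < 1099511627776? YES
  n = 179: C(179, 7) = 1037437234460; 1037437234460 < 1099511627776? YES
  n = 180: C(180, 7) = 1079414463600; 1079414463600 < 1099511627776? YES
  n = 181: C(181, 7) = 1122839183400; 1122839183400 < 1099511627776? NO
  n = 182: C(182, 7) = 1167752750736; 1167752750736 < 1099511627776? NO
  n = 183: C(183, 7) = 1214197462413; 1214197462413 < 1099511627776? NO
The largest n with C(n, 7) < 1099511627776 is n = 180 (where E[X] = 67463403975/68719476736 ≈ 0.9817). Hence R_4(7) > 180, i.e. R_4(7) ≥ 181.

Largest n = 180; hence R_4(7) > 180.


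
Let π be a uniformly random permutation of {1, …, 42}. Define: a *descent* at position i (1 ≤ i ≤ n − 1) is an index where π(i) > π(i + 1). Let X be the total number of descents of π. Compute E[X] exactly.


Write X = Σ X_I over i = 1, …, 41, with X_I the indicator of one descent.
There are 41 indicators.
For each fixed i, the pair (π(i), π(i+1)) is a uniformly random ordered pair of distinct values from {1, …, 42}; by symmetry P[π(i) > π(i+1)] = 1/2.
By linearity: E[X] = 41 · (1/2) = (42 − 1) · (1/2) = 41/2 ≈ 20.500.

E[X] = 41/2 = 20.500.


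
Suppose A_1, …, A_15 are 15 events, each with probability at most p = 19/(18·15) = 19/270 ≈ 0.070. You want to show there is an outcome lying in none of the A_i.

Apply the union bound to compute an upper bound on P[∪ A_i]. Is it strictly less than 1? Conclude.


Union bound: P[∪_{i=1}^{15} A_i] ≤ Σ_i P[A_i] ≤ 15·p = 15·(19/270) = 19/18.
Numerically: 19/18 ≈ 1.056.
Is 19/18 < 1? NO.
Since the bound 19/18 is ≥ 1, the union bound is uninformative here; it does NOT by itself certify existence.

15·p = 19/18 ≈ 1.056; existence NOT certified by the union bound.


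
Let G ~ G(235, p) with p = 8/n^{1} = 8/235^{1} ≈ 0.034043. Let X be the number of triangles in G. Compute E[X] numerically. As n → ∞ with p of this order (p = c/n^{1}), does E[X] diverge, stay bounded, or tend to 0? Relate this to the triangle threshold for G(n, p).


Number of potential triangles: C(235, 3) = 2135445.
Each occurs with probability p³ ≈ (0.034043)³ ≈ 3.9451759e-05.
By linearity: E[X] = C(235, 3)·p³ ≈ 2135445 · 3.9451759e-05 ≈ 84.24706.
Here α = 1, so p = 8/n is exactly at the triangle threshold p ~ 1/n. Asymptotically E[X] → c³/6 = 8³/6 = 256/3 ≈ 85.33333, a bounded constant. In this regime the triangle count is asymptotically Poisson(c³/6).

E[X] ≈ 84.24706; in regime p = Θ(1/n^{1}) E[X] stays bounded (at the triangle threshold p ~ 1/n).


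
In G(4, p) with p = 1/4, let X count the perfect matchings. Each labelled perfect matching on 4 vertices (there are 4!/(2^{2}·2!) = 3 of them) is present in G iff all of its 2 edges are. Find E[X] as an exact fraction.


K_4 has 4!/(2^{2}·2!) = 3 labelled perfect matchings.
For each such perfect matching H, let X_H = 1 if all 2 edges of H are present in G. Then P[X_H = 1] = p^{2} = (1/4)^{2} = 1/16.
By linearity of expectation: E[X] = Σ_H E[X_H] = 3 · p^{2} = 3 · 1/16 = 3/16.
Numerically: E[X] ≈ 0.1875.

E[X] = 3 · (1/4)^{2} = 3/16 ≈ 0.1875.


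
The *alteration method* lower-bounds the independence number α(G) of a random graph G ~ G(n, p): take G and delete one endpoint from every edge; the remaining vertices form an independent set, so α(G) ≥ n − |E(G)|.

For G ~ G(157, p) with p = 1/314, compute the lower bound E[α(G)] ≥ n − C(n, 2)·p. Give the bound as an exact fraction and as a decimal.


E[|E(G)|] = C(157, 2)·p = 12246 · (1/314) = 39.
E[α(G)] ≥ n − E[|E(G)|] = 157 − 39 = 118.
Numerically: ≈ 118.0000.
(This is only a lower bound; the true E[α(G)] may be larger.)

E[α(G)] ≥ 118 ≈ 118.0000.


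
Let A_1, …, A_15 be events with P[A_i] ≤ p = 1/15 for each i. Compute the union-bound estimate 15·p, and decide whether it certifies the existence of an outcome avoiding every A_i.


Union bound: P[∪_{i=1}^{15} A_i] ≤ Σ_i P[A_i] ≤ 15·p = 15·(1/15) = 1.
Numerically: 1 ≈ 1.000.
Is 1 < 1? NO.
Since the bound 1 is ≥ 1, the union bound is uninformative here; it does NOT by itself certify existence.

15·p = 1 ≈ 1.000; existence NOT certified by the union bound.


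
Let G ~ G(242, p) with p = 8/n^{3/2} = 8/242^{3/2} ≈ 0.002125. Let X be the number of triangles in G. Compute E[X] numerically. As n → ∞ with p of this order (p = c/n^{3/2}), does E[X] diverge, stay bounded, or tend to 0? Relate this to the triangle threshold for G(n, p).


Number of potential triangles: C(242, 3) = 2332880.
Each occurs with probability p³ ≈ (0.002125)³ ≈ 9.596234e-09.
By linearity: E[X] = C(242, 3)·p³ ≈ 2332880 · 9.596234e-09 ≈ 0.0224.
Since α = 3/2 > 1, p = c/n^{3/2} = o(1/n) is below the triangle threshold p ~ 1/n. Asymptotically E[X] ~ (c³/6)·n^{3(1−α)} = (8³/6)·n^{-1.5} → 0, so by Markov's inequality G has no triangles w.h.p.

E[X] ≈ 0.0224; in regime p = Θ(1/n^{3/2}) E[X] tends to 0 (below the triangle threshold p ~ 1/n).


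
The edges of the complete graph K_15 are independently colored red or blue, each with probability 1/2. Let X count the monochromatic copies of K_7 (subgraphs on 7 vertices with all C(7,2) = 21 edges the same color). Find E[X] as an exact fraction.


Let X = Σ_S X_S over the C(15, 7) = 6435 subsets S of size 7, where X_S = 1 if the K_7 on S is monochromatic.
For a fixed S, the K_7 on S has C(7, 2) = 21 edges. P[all 21 edges red] = (1/2)^21, and likewise for blue, so P[monochromatic] = 2·(1/2)^21 = 2^{1 − 21} = 1/1048576.
Summing: E[X] = C(15, 7) · 2^{1 − 21} = 6435 · 1/1048576 = 6435/1048576.
Numerically: E[X] ≈ 0.006.

E[X] = C(15,7)·2^(1−C(7,2)) = 6435/1048576 ≈ 0.006.


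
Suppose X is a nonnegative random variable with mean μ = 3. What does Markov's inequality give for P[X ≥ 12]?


μ = E[X] = 3, a = 12.
Markov: P[X ≥ 12] ≤ μ/a = (3)/12 = 1/4.
Numerically: ≈ 0.250000.
(Since a = 12 > μ = 3.000000, the bound 1/4 is < 1 and informative.)

P[X ≥ 12] ≤ 1/4 ≈ 0.250000.


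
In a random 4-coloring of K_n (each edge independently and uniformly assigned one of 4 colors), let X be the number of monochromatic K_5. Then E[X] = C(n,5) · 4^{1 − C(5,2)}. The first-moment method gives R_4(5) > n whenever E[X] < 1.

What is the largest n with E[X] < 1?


We need C(n, 5) · 4^{1 − 10} < 1, i.e. C(n, 5) < 4^{10 − 1} = 262144.
Check values of n near the boundary:
  n = 28: C(28, 5) = 98280; 98280 < 262144? YES
  n = 29: C(29, 5) = 118755; 118755 < 262144? YES
  n = 30: C(30, 5) = 142506; 142506 < 262144? YES
  n = 31: C(31, 5) = 169911; 169911 < 262144? YES
  n = 32: C(32, 5) = 201376; 201376 < 262144? YES
  n = 33: C(33, 5) = 237336; 237336 < 262144? YES
  n = 34: C(34, 5) = 278256; 278256 < 262144? NO
The largest n with C(n, 5) < 262144 is n = 33 (where E[X] = 29667/32768 ≈ 0.9053650). Hence R_4(5) > 33, i.e. R_4(5) ≥ 34.

Largest n = 33; hence R_4(5) > 33.


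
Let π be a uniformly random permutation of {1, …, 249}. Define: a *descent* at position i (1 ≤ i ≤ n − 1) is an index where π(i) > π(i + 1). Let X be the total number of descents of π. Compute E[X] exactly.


Write X = Σ X_I over i = 1, …, 248, with X_I the indicator of one descent.
There are 248 indicators.
For each fixed i, the pair (π(i), π(i+1)) is a uniformly random ordered pair of distinct values from {1, …, 249}; by symmetry P[π(i) > π(i+1)] = 1/2.
By linearity: E[X] = 248 · (1/2) = (249 − 1) · (1/2) = 124 ≈ 124.0000.

E[X] = 124 = 124.0000.


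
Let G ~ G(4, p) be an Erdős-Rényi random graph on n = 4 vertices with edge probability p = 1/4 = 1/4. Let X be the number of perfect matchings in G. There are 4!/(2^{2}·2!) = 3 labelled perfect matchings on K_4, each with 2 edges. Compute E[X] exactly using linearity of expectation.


K_4 has 4!/(2^{2}·2!) = 3 labelled perfect matchings.
For each such perfect matching H, let X_H = 1 if all 2 edges of H are present in G. Then P[X_H = 1] = p^{2} = (1/4)^{2} = 1/16.
By linearity: E[X] = Σ_H E[X_H] = 3 · p^{2} = 3 · 1/16 = 3/16.
Numerically: E[X] ≈ 0.1875.

E[X] = 3 · (1/4)^{2} = 3/16 ≈ 0.1875.


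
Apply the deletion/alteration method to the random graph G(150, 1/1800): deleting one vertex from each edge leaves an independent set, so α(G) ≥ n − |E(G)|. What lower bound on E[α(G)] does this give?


E[|E(G)|] = C(150, 2)·p = 11175 · (1/1800) = 149/24.
E[α(G)] ≥ n − E[|E(G)|] = 150 − 149/24 = 3451/24.
Numerically: ≈ 143.791667.
(This is only a lower bound; the true E[α(G)] may be larger.)

E[α(G)] ≥ 3451/24 ≈ 143.791667.


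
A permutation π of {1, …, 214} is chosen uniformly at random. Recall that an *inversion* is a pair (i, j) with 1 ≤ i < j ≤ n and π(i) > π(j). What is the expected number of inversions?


Write X = Σ X_I over the C(214, 2) = 22791 pairs i < j, with X_I the indicator of one inversion.
There are 22791 indicators.
For each fixed pair i < j, the values π(i) and π(j) are two distinct elements of {1, …, 214} in uniformly random order; by symmetry P[π(i) > π(j)] = 1/2.
By linearity: E[X] = 22791 · (1/2) = C(214, 2) · (1/2) = 22791/2 = 22791/2 ≈ 11395.50000.

E[X] = 22791/2 = 11395.50000.


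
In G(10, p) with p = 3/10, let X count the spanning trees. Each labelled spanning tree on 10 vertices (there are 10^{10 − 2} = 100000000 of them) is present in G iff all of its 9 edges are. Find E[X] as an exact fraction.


K_10 has 10^{10 − 2} = 100000000 labelled spanning trees.
For each such spanning tree H, let X_H = 1 if all 9 edges of H are present in G. Then P[X_H = 1] = p^{9} = (3/10)^{9} = 19683/1000000000.
By linearity of expectation: E[X] = Σ_H E[X_H] = 100000000 · p^{9} = 100000000 · 19683/1000000000 = 19683/10.
Numerically: E[X] ≈ 1968.

E[X] = 100000000 · (3/10)^{9} = 19683/10 ≈ 1968.


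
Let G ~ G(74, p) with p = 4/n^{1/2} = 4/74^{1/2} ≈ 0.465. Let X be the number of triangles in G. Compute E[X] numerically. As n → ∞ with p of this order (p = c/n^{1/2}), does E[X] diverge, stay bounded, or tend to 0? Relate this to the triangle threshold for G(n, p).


Number of potential triangles: C(74, 3) = 64824.
Each occurs with probability p³ ≈ (0.465)³ ≈ 1.005385e-01.
By linearity: E[X] = C(74, 3)·p³ ≈ 64824 · 1.005385e-01 ≈ 6517.3076.
Since α = 1/2 < 1, p = c/n^{1/2} ≫ 1/n is above the triangle threshold p ~ 1/n. Asymptotically E[X] ~ (c³/6)·n^{3(1−α)} = (4³/6)·n^{1.5} → ∞; triangles are abundant w.h.p.

E[X] ≈ 6517.3076; in regime p = Θ(1/n^{1/2}) E[X] diverges (above the triangle threshold p ~ 1/n).


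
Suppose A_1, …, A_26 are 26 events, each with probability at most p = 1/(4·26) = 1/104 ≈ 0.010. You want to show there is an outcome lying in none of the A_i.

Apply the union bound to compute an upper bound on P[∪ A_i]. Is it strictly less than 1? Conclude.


Union bound: P[∪_{i=1}^{26} A_i] ≤ Σ_i P[A_i] ≤ 26·p = 26·(1/104) = 1/4.
Numerically: 1/4 ≈ 0.250.
Is 1/4 < 1? YES.
Since P[∪ A_i] ≤ 1/4 < 1, the complement has P[∩ A_i^c] ≥ 1 − 1/4 = 3/4 > 0, so some outcome avoids every A_i.

26·p = 1/4 ≈ 0.250; existence CERTIFIED by the union bound.
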